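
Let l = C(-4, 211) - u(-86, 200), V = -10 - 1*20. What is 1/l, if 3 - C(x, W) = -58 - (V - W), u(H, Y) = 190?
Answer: -1/370 ≈ -0.0027027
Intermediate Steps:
V = -30 (V = -10 - 20 = -30)
C(x, W) = 31 - W (C(x, W) = 3 - (-58 - (-30 - W)) = 3 - (-58 + (30 + W)) = 3 - (-28 + W) = 3 + (28 - W) = 31 - W)
l = -370 (l = (31 - 1*211) - 1*190 = (31 - 211) - 190 = -180 - 190 = -370)
1/l = 1/(-370) = -1/370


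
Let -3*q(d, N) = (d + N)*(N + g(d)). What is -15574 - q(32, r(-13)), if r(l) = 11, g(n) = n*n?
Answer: -739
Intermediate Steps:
g(n) = n²
q(d, N) = -(N + d)*(N + d²)/3 (q(d, N) = -(d + N)*(N + d²)/3 = -(N + d)*(N + d²)/3)
-15574 - q(32, r(-13)) = -15574 - (-⅓*11² - ⅓*32³ - ⅓*11*32 - ⅓*11*32²) = -15574 - (-⅓*121 - ⅓*32768 - 352/3 - ⅓*11*1024) = -15574 - (-121/3 - 32768/3 - 352/3 - 11264/3) = -15574 - 1*(-14835) = -15574 + 14835 = -739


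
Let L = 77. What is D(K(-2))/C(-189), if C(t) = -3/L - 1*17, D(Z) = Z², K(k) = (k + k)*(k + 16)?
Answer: -7546/41 ≈ -184.05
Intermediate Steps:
K(k) = 2*k*(16 + k) (K(k) = (2*k)*(16 + k) = 2*k*(16 + k))
C(t) = -1312/77 (C(t) = -3/77 - 1*17 = -3*1/77 - 17 = -3/77 - 17 = -1312/77)
D(K(-2))/C(-189) = (2*(-2)*(16 - 2))²/(-1312/77) = (2*(-2)*14)²*(-77/1312) = (-56)²*(-77/1312) = 3136*(-77/1312) = -7546/41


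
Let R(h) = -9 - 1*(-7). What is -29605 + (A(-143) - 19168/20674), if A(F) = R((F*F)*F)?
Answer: -306057143/10337 ≈ -29608.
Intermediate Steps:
R(h) = -2 (R(h) = -9 + 7 = -2)
A(F) = -2
-29605 + (A(-143) - 19168/20674) = -29605 + (-2 - 19168/20674) = -29605 + (-2 - 1*9584/10337) = -29605 + (-2 - 9584/10337) = -29605 - 30258/10337 = -306057143/10337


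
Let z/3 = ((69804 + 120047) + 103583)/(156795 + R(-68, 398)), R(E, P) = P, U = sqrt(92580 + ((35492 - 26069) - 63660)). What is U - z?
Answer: -880302/157193 + sqrt(38343) ≈ 190.21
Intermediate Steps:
U = sqrt(38343) (U = sqrt(92580 + (9423 - 63660)) = sqrt(92580 - 54237) = sqrt(38343) ≈ 195.81)
z = 880302/157193 (z = 3*(((69804 + 120047) + 103583)/(156795 + 398)) = 3*((189851 + 103583)/157193) = 3*(293434*(1/157193)) = 3*(293434/157193) = 880302/157193 ≈ 5.6001)
U - z = sqrt(38343) - 1*880302/157193 = sqrt(38343) - 880302/157193 = -880302/157193 + sqrt(38343)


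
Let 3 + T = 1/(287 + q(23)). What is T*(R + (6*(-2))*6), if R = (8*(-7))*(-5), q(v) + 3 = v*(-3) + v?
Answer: -74152/119 ≈ -623.13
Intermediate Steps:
q(v) = -3 - 2*v (q(v) = -3 + (v*(-3) + v) = -3 + (-3*v + v) = -3 - 2*v)
R = 280 (R = -56*(-5) = 280)
T = -713/238 (T = -3 + 1/(287 + (-3 - 2*23)) = -3 + 1/(287 + (-3 - 46)) = -3 + 1/(287 - 49) = -3 + 1/238 = -713/238 ≈ -2.9958)
T*(R + (6*(-2))*6) = -713*(280 + (6*(-2))*6)/238 = -713*(280 - 12*6)/238 = -713*(280 - 72)/238 = -713/238*208 = -74152/119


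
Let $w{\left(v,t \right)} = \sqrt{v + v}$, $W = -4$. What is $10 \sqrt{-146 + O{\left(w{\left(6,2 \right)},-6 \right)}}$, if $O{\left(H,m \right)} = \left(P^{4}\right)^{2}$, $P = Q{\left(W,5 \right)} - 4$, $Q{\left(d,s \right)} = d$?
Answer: $10 \sqrt{16777070} \approx 40960.0$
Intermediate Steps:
$w{\left(v,t \right)} = \sqrt{2} \sqrt{v}$ ($w{\left(v,t \right)} = \sqrt{2 v} = \sqrt{2} \sqrt{v}$)
$P = -8$ ($P = -4 - 4 = -8$)
$O{\left(H,m \right)} = 16777216$ ($O{\left(H,m \right)} = \left(\left(-8\right)^{4}\right)^{2} = 4096^{2} = 16777216$)
$10 \sqrt{-146 + O{\left(w{\left(6,2 \right)},-6 \right)}} = 10 \sqrt{-146 + 16777216} = 10 \sqrt{16777070}$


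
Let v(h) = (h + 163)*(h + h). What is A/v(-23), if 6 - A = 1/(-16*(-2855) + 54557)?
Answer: -601421/645526280 ≈ -0.00093168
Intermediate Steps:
A = 601421/100237 (A = 6 - 1/(-16*(-2855) + 54557) = 6 - 1/(45680 + 54557) = 6 - 1/100237 = 601421/100237 ≈ 6.0000)
v(h) = 2*h*(163 + h) (v(h) = (163 + h)*(2*h) = 2*h*(163 + h))
A/v(-23) = 601421/(100237*((2*(-23)*(163 - 23)))) = 601421/(100237*((2*(-23)*140))) = (601421/100237)/(-6440) = (601421/100237)*(-1/6440) = -601421/645526280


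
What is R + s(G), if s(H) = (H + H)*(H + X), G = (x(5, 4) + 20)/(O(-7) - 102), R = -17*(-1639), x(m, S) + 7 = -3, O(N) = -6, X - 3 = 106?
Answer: 40594849/1458 ≈ 27843.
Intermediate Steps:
X = 109 (X = 3 + 106 = 109)
x(m, S) = -10 (x(m, S) = -7 - 3 = -10)
R = 27863
G = -5/54 (G = (-10 + 20)/(-6 - 102) = 10/(-108) = 10*(-1/108) = -5/54 ≈ -0.092593)
s(H) = 2*H*(109 + H) (s(H) = (H + H)*(H + 109) = (2*H)*(109 + H) = 2*H*(109 + H))
R + s(G) = 27863 + 2*(-5/54)*(109 - 5/54) = 27863 + 2*(-5/54)*(5881/54) = 27863 - 29405/1458 = 40594849/1458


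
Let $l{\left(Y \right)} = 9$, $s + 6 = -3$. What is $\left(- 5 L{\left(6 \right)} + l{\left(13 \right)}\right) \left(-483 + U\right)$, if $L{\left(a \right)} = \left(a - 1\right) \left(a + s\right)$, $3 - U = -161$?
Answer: $-26796$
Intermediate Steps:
$s = -9$ ($s = -6 - 3 = -9$)
$U = 164$ ($U = 3 - -161 = 3 + 161 = 164$)
$L{\left(a \right)} = \left(-1 + a\right) \left(-9 + a\right)$ ($L{\left(a \right)} = \left(a - 1\right) \left(a - 9\right) = \left(-1 + a\right) \left(-9 + a\right)$)
$\left(- 5 L{\left(6 \right)} + l{\left(13 \right)}\right) \left(-483 + U\right) = \left(- 5 \left(9 + 6^{2} - 60\right) + 9\right) \left(-483 + 164\right) = \left(- 5 \left(9 + 36 - 60\right) + 9\right) \left(-319\right) = \left(\left(-5\right) \left(-15\right) + 9\right) \left(-319\right) = \left(75 + 9\right) \left(-319\right) = 84 \left(-319\right) = -26796$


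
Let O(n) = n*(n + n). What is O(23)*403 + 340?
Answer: 426714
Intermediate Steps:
O(n) = 2*n**2 (O(n) = n*(2*n) = 2*n**2)
O(23)*403 + 340 = (2*23**2)*403 + 340 = (2*529)*403 + 340 = 1058*403 + 340 = 426374 + 340 = 426714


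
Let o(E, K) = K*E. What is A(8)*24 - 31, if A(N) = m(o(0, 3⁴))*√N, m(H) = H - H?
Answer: -31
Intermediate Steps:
o(E, K) = E*K
m(H) = 0
A(N) = 0 (A(N) = 0*√N = 0)
A(8)*24 - 31 = 0*24 - 31 = 0 - 31 = -31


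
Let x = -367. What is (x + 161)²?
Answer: 42436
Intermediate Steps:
(x + 161)² = (-367 + 161)² = (-206)² = 42436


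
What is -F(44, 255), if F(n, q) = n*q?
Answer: -11220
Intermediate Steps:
-F(44, 255) = -44*255 = -1*11220 = -11220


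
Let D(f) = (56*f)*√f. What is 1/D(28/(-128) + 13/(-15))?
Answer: 240*I*√15630/1900087 ≈ 0.015791*I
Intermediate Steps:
D(f) = 56*f^(3/2)
1/D(28/(-128) + 13/(-15)) = 1/(56*(28/(-128) + 13/(-15))^(3/2)) = 1/(56*(28*(-1/128) + 13*(-1/15))^(3/2)) = 1/(56*(-7/32 - 13/15)^(3/2)) = 1/(56*(-521/480)^(3/2)) = 1/(56*(-521*I*√15630/57600)) = 1/(-3647*I*√15630/7200) = 240*I*√15630/1900087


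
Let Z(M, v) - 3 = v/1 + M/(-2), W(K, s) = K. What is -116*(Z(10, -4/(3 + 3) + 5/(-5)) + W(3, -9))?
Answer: 232/3 ≈ 77.333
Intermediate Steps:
Z(M, v) = 3 + v - M/2 (Z(M, v) = 3 + (v/1 + M/(-2)) = 3 + (v*1 + M*(-½)) = 3 + (v - M/2) = 3 + v - M/2)
-116*(Z(10, -4/(3 + 3) + 5/(-5)) + W(3, -9)) = -116*((3 + (-4/(3 + 3) + 5/(-5)) - ½*10) + 3) = -116*((3 + (-4/6 + 5*(-⅕)) - 5) + 3) = -116*((3 + (-4*⅙ - 1) - 5) + 3) = -116*((3 + (-⅔ - 1) - 5) + 3) = -116*((3 - 5/3 - 5) + 3) = -116*(-11/3 + 3) = -116*(-⅔) = 232/3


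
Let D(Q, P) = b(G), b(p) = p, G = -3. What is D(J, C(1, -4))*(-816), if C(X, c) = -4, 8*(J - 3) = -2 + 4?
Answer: 2448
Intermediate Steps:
J = 13/4 (J = 3 + (-2 + 4)/8 = 3 + (1/8)*2 = 3 + 1/4 = 13/4 ≈ 3.2500)
D(Q, P) = -3
D(J, C(1, -4))*(-816) = -3*(-816) = 2448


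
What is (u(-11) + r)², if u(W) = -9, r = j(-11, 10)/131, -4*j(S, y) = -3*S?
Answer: 22553001/274576 ≈ 82.138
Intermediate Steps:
j(S, y) = 3*S/4 (j(S, y) = -(-3)*S/4 = 3*S/4)
r = -33/524 (r = ((¾)*(-11))/131 = -33/4*1/131 = -33/524 ≈ -0.062977)
(u(-11) + r)² = (-9 - 33/524)² = (-4749/524)² = 22553001/274576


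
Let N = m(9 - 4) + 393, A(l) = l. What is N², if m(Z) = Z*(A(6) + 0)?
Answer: 178929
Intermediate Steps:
m(Z) = 6*Z (m(Z) = Z*(6 + 0) = Z*6 = 6*Z)
N = 423 (N = 6*(9 - 4) + 393 = 6*5 + 393 = 30 + 393 = 423)
N² = 423² = 178929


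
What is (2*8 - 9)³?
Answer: 343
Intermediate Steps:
(2*8 - 9)³ = (16 - 9)³ = 7³ = 343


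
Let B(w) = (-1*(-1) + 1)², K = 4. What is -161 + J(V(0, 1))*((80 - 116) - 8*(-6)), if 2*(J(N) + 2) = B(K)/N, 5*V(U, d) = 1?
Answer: -65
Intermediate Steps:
V(U, d) = ⅕ (V(U, d) = (⅕)*1 = ⅕)
B(w) = 4 (B(w) = (1 + 1)² = 2² = 4)
J(N) = -2 + 2/N (J(N) = -2 + (4/N)/2 = -2 + 2/N)
-161 + J(V(0, 1))*((80 - 116) - 8*(-6)) = -161 + (-2 + 2/(⅕))*((80 - 116) - 8*(-6)) = -161 + (-2 + 2*5)*(-36 + 48) = -161 + (-2 + 10)*12 = -161 + 8*12 = -161 + 96 = -65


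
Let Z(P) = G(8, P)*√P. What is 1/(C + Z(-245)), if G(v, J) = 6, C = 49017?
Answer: 16339/800891703 - 14*I*√5/800891703 ≈ 2.0401e-5 - 3.9088e-8*I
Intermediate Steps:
Z(P) = 6*√P
1/(C + Z(-245)) = 1/(49017 + 6*√(-245)) = 1/(49017 + 6*(7*I*√5)) = 1/(49017 + 42*I*√5)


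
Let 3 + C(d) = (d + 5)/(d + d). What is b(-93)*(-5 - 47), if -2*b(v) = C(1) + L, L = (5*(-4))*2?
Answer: -1040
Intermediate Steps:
C(d) = -3 + (5 + d)/(2*d) (C(d) = -3 + (d + 5)/(d + d) = -3 + (5 + d)/((2*d)) = -3 + (5 + d)*(1/(2*d)) = -3 + (5 + d)/(2*d))
L = -40 (L = -20*2 = -40)
b(v) = 20 (b(v) = -((5/2)*(1 - 1*1)/1 - 40)/2 = -((5/2)*1*(1 - 1) - 40)/2 = -((5/2)*1*0 - 40)/2 = -(0 - 40)/2 = -1/2*(-40) = 20)
b(-93)*(-5 - 47) = 20*(-5 - 47) = 20*(-52) = -1040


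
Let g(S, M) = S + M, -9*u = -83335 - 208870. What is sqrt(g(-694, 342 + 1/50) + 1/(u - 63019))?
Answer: I*sqrt(166324427222393)/687415 ≈ 18.761*I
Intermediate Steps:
u = 292205/9 (u = -(-83335 - 208870)/9 = -1/9*(-292205) = 292205/9 ≈ 32467.)
g(S, M) = M + S
sqrt(g(-694, 342 + 1/50) + 1/(u - 63019)) = sqrt(((342 + 1/50) - 694) + 1/(292205/9 - 63019)) = sqrt(((342 + 1/50) - 694) + 1/(-274966/9)) = sqrt((17101/50 - 694) - 9/274966) = sqrt(-17599/50 - 9/274966) = sqrt(-1209781771/3437075) = I*sqrt(166324427222393)/687415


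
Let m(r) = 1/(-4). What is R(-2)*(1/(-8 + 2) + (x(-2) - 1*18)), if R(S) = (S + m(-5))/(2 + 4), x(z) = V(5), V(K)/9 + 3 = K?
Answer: 1/16 ≈ 0.062500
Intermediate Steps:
V(K) = -27 + 9*K
m(r) = -¼
x(z) = 18 (x(z) = -27 + 9*5 = -27 + 45 = 18)
R(S) = -1/24 + S/6 (R(S) = (S - ¼)/(2 + 4) = (-¼ + S)/6 = (-¼ + S)*(⅙) = -1/24 + S/6)
R(-2)*(1/(-8 + 2) + (x(-2) - 1*18)) = (-1/24 + (⅙)*(-2))*(1/(-8 + 2) + (18 - 1*18)) = (-1/24 - ⅓)*(1/(-6) + (18 - 18)) = -3*(-⅙ + 0)/8 = -3/8*(-⅙) = 1/16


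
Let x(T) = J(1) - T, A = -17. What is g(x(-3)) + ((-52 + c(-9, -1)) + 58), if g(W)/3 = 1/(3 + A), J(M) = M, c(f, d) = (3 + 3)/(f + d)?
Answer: 363/70 ≈ 5.1857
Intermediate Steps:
c(f, d) = 6/(d + f)
x(T) = 1 - T
g(W) = -3/14 (g(W) = 3/(3 - 17) = 3/(-14) = 3*(-1/14) = -3/14)
g(x(-3)) + ((-52 + c(-9, -1)) + 58) = -3/14 + ((-52 + 6/(-1 - 9)) + 58) = -3/14 + ((-52 + 6/(-10)) + 58) = -3/14 + ((-52 + 6*(-⅒)) + 58) = -3/14 + ((-52 - ⅗) + 58) = -3/14 + (-263/5 + 58) = -3/14 + 27/5 = 363/70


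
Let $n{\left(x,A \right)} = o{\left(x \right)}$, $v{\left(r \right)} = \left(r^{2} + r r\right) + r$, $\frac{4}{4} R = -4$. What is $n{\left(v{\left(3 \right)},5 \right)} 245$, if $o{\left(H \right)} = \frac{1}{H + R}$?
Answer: $\frac{245}{17} \approx 14.412$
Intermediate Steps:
$R = -4$
$v{\left(r \right)} = r + 2 r^{2}$ ($v{\left(r \right)} = \left(r^{2} + r^{2}\right) + r = 2 r^{2} + r = r + 2 r^{2}$)
$o{\left(H \right)} = \frac{1}{-4 + H}$ ($o{\left(H \right)} = \frac{1}{H - 4} = \frac{1}{-4 + H}$)
$n{\left(x,A \right)} = \frac{1}{-4 + x}$
$n{\left(v{\left(3 \right)},5 \right)} 245 = \frac{1}{-4 + 3 \left(1 + 2 \cdot 3\right)} 245 = \frac{1}{-4 + 3 \left(1 + 6\right)} 245 = \frac{1}{-4 + 3 \cdot 7} \cdot 245 = \frac{1}{-4 + 21} \cdot 245 = \frac{1}{17} \cdot 245 = \frac{245}{17}$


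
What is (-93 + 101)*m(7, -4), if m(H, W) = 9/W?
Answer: -18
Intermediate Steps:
(-93 + 101)*m(7, -4) = (-93 + 101)*(9/(-4)) = 8*(9*(-¼)) = 8*(-9/4) = -18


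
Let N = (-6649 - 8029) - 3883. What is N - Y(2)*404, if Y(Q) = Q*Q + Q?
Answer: -20985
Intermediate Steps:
Y(Q) = Q + Q**2 (Y(Q) = Q**2 + Q = Q + Q**2)
N = -18561 (N = -14678 - 3883 = -18561)
N - Y(2)*404 = -18561 - 2*(1 + 2)*404 = -18561 - 2*3*404 = -18561 - 6*404 = -18561 - 1*2424 = -18561 - 2424 = -20985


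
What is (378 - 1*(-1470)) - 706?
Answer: 1142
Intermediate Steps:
(378 - 1*(-1470)) - 706 = (378 + 1470) - 706 = 1848 - 706 = 1142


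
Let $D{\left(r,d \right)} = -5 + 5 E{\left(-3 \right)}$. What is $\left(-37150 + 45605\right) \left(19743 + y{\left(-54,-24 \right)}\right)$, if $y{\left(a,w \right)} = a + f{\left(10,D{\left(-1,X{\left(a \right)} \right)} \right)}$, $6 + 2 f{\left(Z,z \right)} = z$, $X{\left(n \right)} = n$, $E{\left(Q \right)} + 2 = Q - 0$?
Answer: $166318305$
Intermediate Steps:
$E{\left(Q \right)} = -2 + Q$ ($E{\left(Q \right)} = -2 + \left(Q - 0\right) = -2 + \left(Q + 0\right) = -2 + Q$)
$D{\left(r,d \right)} = -30$ ($D{\left(r,d \right)} = -5 + 5 \left(-2 - 3\right) = -5 + 5 \left(-5\right) = -5 - 25 = -30$)
$f{\left(Z,z \right)} = -3 + \frac{z}{2}$
$y{\left(a,w \right)} = -18 + a$ ($y{\left(a,w \right)} = a + \left(-3 + \frac{1}{2} \left(-30\right)\right) = a - 18 = -18 + a$)
$\left(-37150 + 45605\right) \left(19743 + y{\left(-54,-24 \right)}\right) = \left(-37150 + 45605\right) \left(19743 - 72\right) = 8455 \left(19743 - 72\right) = 8455 \cdot 19671 = 166318305$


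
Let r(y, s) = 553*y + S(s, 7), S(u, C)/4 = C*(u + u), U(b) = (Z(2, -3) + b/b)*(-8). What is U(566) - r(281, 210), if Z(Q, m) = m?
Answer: -167137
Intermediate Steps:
U(b) = 16 (U(b) = (-3 + b/b)*(-8) = (-3 + 1)*(-8) = -2*(-8) = 16)
S(u, C) = 8*C*u (S(u, C) = 4*(C*(u + u)) = 4*(C*(2*u)) = 4*(2*C*u) = 8*C*u)
r(y, s) = 56*s + 553*y (r(y, s) = 553*y + 8*7*s = 553*y + 56*s = 56*s + 553*y)
U(566) - r(281, 210) = 16 - (56*210 + 553*281) = 16 - (11760 + 155393) = 16 - 1*167153 = 16 - 167153 = -167137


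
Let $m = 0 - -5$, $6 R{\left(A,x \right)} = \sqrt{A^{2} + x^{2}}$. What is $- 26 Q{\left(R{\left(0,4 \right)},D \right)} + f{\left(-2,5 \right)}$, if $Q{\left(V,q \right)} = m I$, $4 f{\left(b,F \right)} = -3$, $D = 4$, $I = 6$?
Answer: $- \frac{3123}{4} \approx -780.75$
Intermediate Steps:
$R{\left(A,x \right)} = \frac{\sqrt{A^{2} + x^{2}}}{6}$
$f{\left(b,F \right)} = - \frac{3}{4}$ ($f{\left(b,F \right)} = \frac{1}{4} \left(-3\right) = - \frac{3}{4}$)
$m = 5$ ($m = 0 + 5 = 5$)
$Q{\left(V,q \right)} = 30$ ($Q{\left(V,q \right)} = 5 \cdot 6 = 30$)
$- 26 Q{\left(R{\left(0,4 \right)},D \right)} + f{\left(-2,5 \right)} = \left(-26\right) 30 - \frac{3}{4} = -780 - \frac{3}{4} = - \frac{3123}{4}$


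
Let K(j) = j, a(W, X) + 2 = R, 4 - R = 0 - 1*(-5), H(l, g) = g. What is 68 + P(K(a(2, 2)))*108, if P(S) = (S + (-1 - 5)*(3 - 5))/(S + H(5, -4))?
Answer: -496/7 ≈ -70.857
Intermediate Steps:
R = -1 (R = 4 - (0 - 1*(-5)) = 4 - (0 + 5) = 4 - 1*5 = 4 - 5 = -1)
a(W, X) = -3 (a(W, X) = -2 - 1 = -3)
P(S) = (12 + S)/(-4 + S) (P(S) = (S + (-1 - 5)*(3 - 5))/(S - 4) = (S - 6*(-2))/(-4 + S) = (S + 12)/(-4 + S) = (12 + S)/(-4 + S))
68 + P(K(a(2, 2)))*108 = 68 + ((12 - 3)/(-4 - 3))*108 = 68 + (9/(-7))*108 = 68 - ⅐*9*108 = 68 - 9/7*108 = 68 - 972/7 = -496/7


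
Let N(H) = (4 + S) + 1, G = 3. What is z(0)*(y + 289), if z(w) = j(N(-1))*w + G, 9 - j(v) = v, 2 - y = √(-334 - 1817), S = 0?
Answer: 873 - 9*I*√239 ≈ 873.0 - 139.14*I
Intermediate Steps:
N(H) = 5 (N(H) = (4 + 0) + 1 = 4 + 1 = 5)
y = 2 - 3*I*√239 (y = 2 - √(-334 - 1817) = 2 - √(-2151) = 2 - 3*I*√239 ≈ 2.0 - 46.379*I)
j(v) = 9 - v
z(w) = 3 + 4*w (z(w) = (9 - 1*5)*w + 3 = (9 - 5)*w + 3 = 4*w + 3 = 3 + 4*w)
z(0)*(y + 289) = (3 + 4*0)*((2 - 3*I*√239) + 289) = (3 + 0)*(291 - 3*I*√239) = 3*(291 - 3*I*√239) = 873 - 9*I*√239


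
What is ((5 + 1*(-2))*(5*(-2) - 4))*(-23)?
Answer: 966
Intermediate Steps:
((5 + 1*(-2))*(5*(-2) - 4))*(-23) = ((5 - 2)*(-10 - 4))*(-23) = (3*(-14))*(-23) = -42*(-23) = 966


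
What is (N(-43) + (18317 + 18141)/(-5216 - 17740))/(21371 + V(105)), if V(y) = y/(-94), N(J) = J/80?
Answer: -45869039/461133011640 ≈ -9.9470e-5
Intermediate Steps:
N(J) = J/80 (N(J) = J*(1/80) = J/80)
V(y) = -y/94 (V(y) = y*(-1/94) = -y/94)
(N(-43) + (18317 + 18141)/(-5216 - 17740))/(21371 + V(105)) = ((1/80)*(-43) + (18317 + 18141)/(-5216 - 17740))/(21371 - 1/94*105) = (-43/80 + 36458/(-22956))/(21371 - 105/94) = (-43/80 + 36458*(-1/22956))/(2008769/94) = (-43/80 - 18229/11478)*(94/2008769) = -975937/459120*94/2008769 = -45869039/461133011640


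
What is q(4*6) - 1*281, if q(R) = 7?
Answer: -274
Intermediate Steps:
q(4*6) - 1*281 = 7 - 1*281 = 7 - 281 = -274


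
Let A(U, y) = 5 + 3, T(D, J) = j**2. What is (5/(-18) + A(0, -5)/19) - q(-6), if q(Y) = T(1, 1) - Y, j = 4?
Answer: -7475/342 ≈ -21.857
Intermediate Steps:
T(D, J) = 16 (T(D, J) = 4**2 = 16)
q(Y) = 16 - Y
A(U, y) = 8
(5/(-18) + A(0, -5)/19) - q(-6) = (5/(-18) + 8/19) - (16 - 1*(-6)) = (5*(-1/18) + 8*(1/19)) - (16 + 6) = (-5/18 + 8/19) - 1*22 = 49/342 - 22 = -7475/342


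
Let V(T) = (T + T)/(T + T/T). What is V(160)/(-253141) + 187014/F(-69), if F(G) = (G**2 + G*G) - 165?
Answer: 2540627890858/127117031419 ≈ 19.987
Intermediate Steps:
V(T) = 2*T/(1 + T) (V(T) = (2*T)/(T + 1) = (2*T)/(1 + T) = 2*T/(1 + T))
F(G) = -165 + 2*G**2 (F(G) = (G**2 + G**2) - 165 = 2*G**2 - 165 = -165 + 2*G**2)
V(160)/(-253141) + 187014/F(-69) = (2*160/(1 + 160))/(-253141) + 187014/(-165 + 2*(-69)**2) = (2*160/161)*(-1/253141) + 187014/(-165 + 2*4761) = (2*160*(1/161))*(-1/253141) + 187014/(-165 + 9522) = (320/161)*(-1/253141) + 187014/9357 = -320/40755701 + 187014*(1/9357) = -320/40755701 + 62338/3119 = 2540627890858/127117031419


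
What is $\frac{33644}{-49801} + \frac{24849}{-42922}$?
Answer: $- \frac{243779347}{194323502} \approx -1.2545$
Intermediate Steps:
$\frac{33644}{-49801} + \frac{24849}{-42922} = 33644 \left(- \frac{1}{49801}\right) + 24849 \left(- \frac{1}{42922}\right) = - \frac{33644}{49801} - \frac{2259}{3902} = - \frac{243779347}{194323502}$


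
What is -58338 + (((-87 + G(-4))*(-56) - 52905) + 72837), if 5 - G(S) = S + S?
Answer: -34262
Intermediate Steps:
G(S) = 5 - 2*S (G(S) = 5 - (S + S) = 5 - 2*S)
-58338 + (((-87 + G(-4))*(-56) - 52905) + 72837) = -58338 + (((-87 + (5 - 2*(-4)))*(-56) - 52905) + 72837) = -58338 + (((-87 + (5 + 8))*(-56) - 52905) + 72837) = -58338 + (((-87 + 13)*(-56) - 52905) + 72837) = -58338 + ((-74*(-56) - 52905) + 72837) = -58338 + ((4144 - 52905) + 72837) = -58338 + (-48761 + 72837) = -58338 + 24076 = -34262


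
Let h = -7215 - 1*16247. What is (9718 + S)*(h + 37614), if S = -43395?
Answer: -476596904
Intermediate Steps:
h = -23462 (h = -7215 - 16247 = -23462)
(9718 + S)*(h + 37614) = (9718 - 43395)*(-23462 + 37614) = -33677*14152 = -476596904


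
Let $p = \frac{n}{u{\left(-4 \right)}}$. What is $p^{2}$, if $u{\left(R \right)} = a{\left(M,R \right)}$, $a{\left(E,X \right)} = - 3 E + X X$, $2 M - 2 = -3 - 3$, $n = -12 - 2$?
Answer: $\frac{49}{121} \approx 0.40496$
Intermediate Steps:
$n = -14$ ($n = -12 - 2 = -14$)
$M = -2$ ($M = 1 + \frac{-3 - 3}{2} = 1 + \frac{1}{2} \left(-6\right) = 1 - 3 = -2$)
$a{\left(E,X \right)} = X^{2} - 3 E$ ($a{\left(E,X \right)} = - 3 E + X^{2} = X^{2} - 3 E$)
$u{\left(R \right)} = 6 + R^{2}$ ($u{\left(R \right)} = R^{2} - -6 = R^{2} + 6 = 6 + R^{2}$)
$p = - \frac{7}{11}$ ($p = - \frac{14}{6 + \left(-4\right)^{2}} = - \frac{14}{6 + 16} = - \frac{14}{22} = \left(-14\right) \frac{1}{22} = - \frac{7}{11} \approx -0.63636$)
$p^{2} = \left(- \frac{7}{11}\right)^{2} = \frac{49}{121}$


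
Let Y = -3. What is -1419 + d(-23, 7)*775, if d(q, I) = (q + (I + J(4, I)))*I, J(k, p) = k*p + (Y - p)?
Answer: 9431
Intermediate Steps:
J(k, p) = -3 - p + k*p (J(k, p) = k*p + (-3 - p) = -3 - p + k*p)
d(q, I) = I*(-3 + q + 4*I) (d(q, I) = (q + (I + (-3 - I + 4*I)))*I = (q + (I + (-3 + 3*I)))*I = (q + (-3 + 4*I))*I = (-3 + q + 4*I)*I = I*(-3 + q + 4*I))
-1419 + d(-23, 7)*775 = -1419 + (7*(-3 - 23 + 4*7))*775 = -1419 + (7*(-3 - 23 + 28))*775 = -1419 + (7*2)*775 = -1419 + 14*775 = -1419 + 10850 = 9431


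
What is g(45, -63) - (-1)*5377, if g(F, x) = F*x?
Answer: 2542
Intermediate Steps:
g(45, -63) - (-1)*5377 = 45*(-63) - (-1)*5377 = -2835 - 1*(-5377) = -2835 + 5377 = 2542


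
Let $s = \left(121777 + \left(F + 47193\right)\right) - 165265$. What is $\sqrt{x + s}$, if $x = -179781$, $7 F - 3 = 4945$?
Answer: $\frac{8 i \sqrt{134267}}{7} \approx 418.77 i$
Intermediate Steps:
$F = \frac{4948}{7}$ ($F = \frac{3}{7} + \frac{1}{7} \cdot 4945 = \frac{3}{7} + \frac{4945}{7} = \frac{4948}{7} \approx 706.86$)
$s = \frac{30883}{7}$ ($s = \left(121777 + \left(\frac{4948}{7} + 47193\right)\right) - 165265 = \left(121777 + \frac{335299}{7}\right) - 165265 = \frac{1187738}{7} - 165265 = \frac{30883}{7} \approx 4411.9$)
$\sqrt{x + s} = \sqrt{-179781 + \frac{30883}{7}} = \sqrt{- \frac{1227584}{7}} = \frac{8 i \sqrt{134267}}{7}$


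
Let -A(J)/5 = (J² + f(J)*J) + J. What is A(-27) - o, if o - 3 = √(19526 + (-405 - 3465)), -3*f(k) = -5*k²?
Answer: 160512 - 2*√3914 ≈ 1.6039e+5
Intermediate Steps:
f(k) = 5*k²/3 (f(k) = -(-5)*k²/3 = 5*k²/3)
o = 3 + 2*√3914 (o = 3 + √(19526 + (-405 - 3465)) = 3 + √(19526 - 3870) = 3 + √15656 = 3 + 2*√3914 ≈ 128.12)
A(J) = -5*J - 5*J² - 25*J³/3 (A(J) = -5*((J² + (5*J²/3)*J) + J) = -5*((J² + 5*J³/3) + J) = -5*(J + J² + 5*J³/3) = -5*J - 5*J² - 25*J³/3)
A(-27) - o = -5/3*(-27)*(3 + 3*(-27) + 5*(-27)²) - (3 + 2*√3914) = -5/3*(-27)*(3 - 81 + 5*729) + (-3 - 2*√3914) = -5/3*(-27)*(3 - 81 + 3645) + (-3 - 2*√3914) = -5/3*(-27)*3567 + (-3 - 2*√3914) = 160515 + (-3 - 2*√3914) = 160512 - 2*√3914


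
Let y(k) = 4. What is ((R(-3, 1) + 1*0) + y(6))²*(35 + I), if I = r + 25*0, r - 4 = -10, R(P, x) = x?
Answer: 725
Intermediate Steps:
r = -6 (r = 4 - 10 = -6)
I = -6 (I = -6 + 25*0 = -6 + 0 = -6)
((R(-3, 1) + 1*0) + y(6))²*(35 + I) = ((1 + 1*0) + 4)²*(35 - 6) = ((1 + 0) + 4)²*29 = (1 + 4)²*29 = 5²*29 = 25*29 = 725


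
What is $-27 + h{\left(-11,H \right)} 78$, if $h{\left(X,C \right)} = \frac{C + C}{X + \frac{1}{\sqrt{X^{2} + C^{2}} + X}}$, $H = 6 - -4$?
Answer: $- \frac{2018979}{11857} - \frac{1560 \sqrt{221}}{11857} \approx -172.23$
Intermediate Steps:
$H = 10$ ($H = 6 + 4 = 10$)
$h{\left(X,C \right)} = \frac{2 C}{X + \frac{1}{X + \sqrt{C^{2} + X^{2}}}}$ ($h{\left(X,C \right)} = \frac{2 C}{X + \frac{1}{\sqrt{C^{2} + X^{2}} + X}} = \frac{2 C}{X + \frac{1}{X + \sqrt{C^{2} + X^{2}}}}$)
$-27 + h{\left(-11,H \right)} 78 = -27 + 2 \cdot 10 \frac{1}{1 + \left(-11\right)^{2} - 11 \sqrt{10^{2} + \left(-11\right)^{2}}} \left(-11 + \sqrt{10^{2} + \left(-11\right)^{2}}\right) 78 = -27 + 2 \cdot 10 \frac{1}{1 + 121 - 11 \sqrt{100 + 121}} \left(-11 + \sqrt{100 + 121}\right) 78 = -27 + 2 \cdot 10 \frac{1}{1 + 121 - 11 \sqrt{221}} \left(-11 + \sqrt{221}\right) 78 = -27 + 2 \cdot 10 \frac{1}{122 - 11 \sqrt{221}} \left(-11 + \sqrt{221}\right) 78 = -27 + \frac{20 \left(-11 + \sqrt{221}\right)}{122 - 11 \sqrt{221}} \cdot 78 = -27 + \frac{1560 \left(-11 + \sqrt{221}\right)}{122 - 11 \sqrt{221}}$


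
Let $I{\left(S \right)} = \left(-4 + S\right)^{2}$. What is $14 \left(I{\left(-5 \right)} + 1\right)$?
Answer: $1148$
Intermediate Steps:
$14 \left(I{\left(-5 \right)} + 1\right) = 14 \left(\left(-4 - 5\right)^{2} + 1\right) = 14 \left(\left(-9\right)^{2} + 1\right) = 14 \left(81 + 1\right) = 14 \cdot 82 = 1148$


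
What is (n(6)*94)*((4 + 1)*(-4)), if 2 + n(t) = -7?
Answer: 16920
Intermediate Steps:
n(t) = -9 (n(t) = -2 - 7 = -9)
(n(6)*94)*((4 + 1)*(-4)) = (-9*94)*((4 + 1)*(-4)) = -4230*(-4) = -846*(-20) = 16920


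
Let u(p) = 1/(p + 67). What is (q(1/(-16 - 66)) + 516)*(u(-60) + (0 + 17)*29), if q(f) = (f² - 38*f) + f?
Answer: 2996870197/11767 ≈ 2.5468e+5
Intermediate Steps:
u(p) = 1/(67 + p)
q(f) = f² - 37*f
(q(1/(-16 - 66)) + 516)*(u(-60) + (0 + 17)*29) = ((-37 + 1/(-16 - 66))/(-16 - 66) + 516)*(1/(67 - 60) + (0 + 17)*29) = ((-37 + 1/(-82))/(-82) + 516)*(1/7 + 17*29) = (-(-37 - 1/82)/82 + 516)*(⅐ + 493) = (-1/82*(-3035/82) + 516)*(3452/7) = (3035/6724 + 516)*(3452/7) = (3472619/6724)*(3452/7) = 2996870197/11767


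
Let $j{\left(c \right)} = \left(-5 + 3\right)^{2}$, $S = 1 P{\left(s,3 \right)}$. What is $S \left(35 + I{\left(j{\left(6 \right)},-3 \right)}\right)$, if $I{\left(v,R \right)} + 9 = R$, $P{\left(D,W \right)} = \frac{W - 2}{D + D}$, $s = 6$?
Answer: $\frac{23}{12} \approx 1.9167$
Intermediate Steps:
$P{\left(D,W \right)} = \frac{-2 + W}{2 D}$
$S = \frac{1}{12}$ ($S = 1 \frac{-2 + 3}{2 \cdot 6} = 1 \cdot \frac{1}{2} \cdot \frac{1}{6} \cdot 1 = 1 \cdot \frac{1}{12} = \frac{1}{12} \approx 0.083333$)
$j{\left(c \right)} = 4$ ($j{\left(c \right)} = \left(-2\right)^{2} = 4$)
$I{\left(v,R \right)} = -9 + R$
$S \left(35 + I{\left(j{\left(6 \right)},-3 \right)}\right) = \frac{35 - 12}{12} = \frac{1}{12} \cdot 23 = \frac{23}{12}$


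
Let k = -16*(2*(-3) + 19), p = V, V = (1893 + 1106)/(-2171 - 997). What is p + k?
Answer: -661943/3168 ≈ -208.95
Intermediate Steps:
V = -2999/3168 (V = 2999/(-3168) = 2999*(-1/3168) = -2999/3168 ≈ -0.94665)
p = -2999/3168 ≈ -0.94665
k = -208 (k = -16*(-6 + 19) = -16*13 = -208)
p + k = -2999/3168 - 208 = -661943/3168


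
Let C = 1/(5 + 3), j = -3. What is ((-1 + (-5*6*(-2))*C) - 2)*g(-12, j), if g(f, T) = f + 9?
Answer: -27/2 ≈ -13.500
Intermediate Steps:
g(f, T) = 9 + f
C = 1/8 ≈ 0.12500
((-1 + (-5*6*(-2))*C) - 2)*g(-12, j) = ((-1 + (-5*6*(-2))*(1/8)) - 2)*(9 - 12) = ((-1 - 30*(-2)*(1/8)) - 2)*(-3) = ((-1 + 60*(1/8)) - 2)*(-3) = ((-1 + 15/2) - 2)*(-3) = (13/2 - 2)*(-3) = (9/2)*(-3) = -27/2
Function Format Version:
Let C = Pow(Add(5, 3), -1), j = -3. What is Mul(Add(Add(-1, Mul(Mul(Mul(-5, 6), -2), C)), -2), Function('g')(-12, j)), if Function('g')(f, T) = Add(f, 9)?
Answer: Rational(-27, 2) ≈ -13.500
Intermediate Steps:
Function('g')(f, T) = Add(9, f)
C = Rational(1, 8) (C = Pow(8, -1) = Rational(1, 8) ≈ 0.12500)
Mul(Add(Add(-1, Mul(Mul(Mul(-5, 6), -2), C)), -2), Function('g')(-12, j)) = Mul(Add(Add(-1, Mul(Mul(Mul(-5, 6), -2), Rational(1, 8))), -2), Add(9, -12)) = Mul(Add(Add(-1, Mul(Mul(-30, -2), Rational(1, 8))), -2), -3) = Mul(Add(Add(-1, Mul(60, Rational(1, 8))), -2), -3) = Mul(Add(Add(-1, Rational(15, 2)), -2), -3) = Mul(Add(Rational(13, 2), -2), -3) = Mul(Rational(9, 2), -3) = Rational(-27, 2)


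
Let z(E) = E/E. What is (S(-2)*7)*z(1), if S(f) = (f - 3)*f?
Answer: 70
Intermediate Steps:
z(E) = 1
S(f) = f*(-3 + f) (S(f) = (-3 + f)*f = f*(-3 + f))
(S(-2)*7)*z(1) = (-2*(-3 - 2)*7)*1 = (-2*(-5)*7)*1 = (10*7)*1 = 70*1 = 70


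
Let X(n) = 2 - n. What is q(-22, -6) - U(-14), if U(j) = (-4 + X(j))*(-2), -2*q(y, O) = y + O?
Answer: 38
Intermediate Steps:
q(y, O) = -O/2 - y/2 (q(y, O) = -(y + O)/2 = -(O + y)/2 = -O/2 - y/2)
U(j) = 4 + 2*j (U(j) = (-4 + (2 - j))*(-2) = (-2 - j)*(-2) = 4 + 2*j)
q(-22, -6) - U(-14) = (-½*(-6) - ½*(-22)) - (4 + 2*(-14)) = (3 + 11) - (4 - 28) = 14 - 1*(-24) = 14 + 24 = 38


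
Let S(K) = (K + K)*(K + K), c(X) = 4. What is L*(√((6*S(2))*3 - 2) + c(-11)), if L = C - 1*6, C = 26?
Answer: 80 + 20*√286 ≈ 418.23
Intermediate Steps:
L = 20 (L = 26 - 1*6 = 26 - 6 = 20)
S(K) = 4*K² (S(K) = (2*K)*(2*K) = 4*K²)
L*(√((6*S(2))*3 - 2) + c(-11)) = 20*(√((6*(4*2²))*3 - 2) + 4) = 20*(√((6*(4*4))*3 - 2) + 4) = 20*(√((6*16)*3 - 2) + 4) = 20*(√(96*3 - 2) + 4) = 20*(√(288 - 2) + 4) = 20*(√286 + 4) = 20*(4 + √286) = 80 + 20*√286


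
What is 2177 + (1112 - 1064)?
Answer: 2225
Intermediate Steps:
2177 + (1112 - 1064) = 2177 + 48 = 2225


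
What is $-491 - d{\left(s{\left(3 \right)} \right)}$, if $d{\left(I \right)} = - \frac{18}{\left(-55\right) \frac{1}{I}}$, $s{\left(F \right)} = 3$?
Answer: $- \frac{27059}{55} \approx -491.98$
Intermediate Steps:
$d{\left(I \right)} = \frac{18 I}{55}$ ($d{\left(I \right)} = - 18 \left(- \frac{I}{55}\right) = \frac{18 I}{55}$)
$-491 - d{\left(s{\left(3 \right)} \right)} = -491 - \frac{18}{55} \cdot 3 = -491 - \frac{54}{55} = - \frac{27059}{55}$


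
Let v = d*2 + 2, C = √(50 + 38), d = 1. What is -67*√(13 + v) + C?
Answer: -67*√17 + 2*√22 ≈ -266.87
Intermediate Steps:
C = 2*√22 (C = √88 = 2*√22 ≈ 9.3808)
v = 4 (v = 1*2 + 2 = 2 + 2 = 4)
-67*√(13 + v) + C = -67*√(13 + 4) + 2*√22 = -67*√17 + 2*√22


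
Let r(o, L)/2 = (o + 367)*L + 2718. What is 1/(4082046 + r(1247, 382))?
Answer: 1/5320578 ≈ 1.8795e-7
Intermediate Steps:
r(o, L) = 5436 + 2*L*(367 + o) (r(o, L) = 2*((o + 367)*L + 2718) = 2*((367 + o)*L + 2718) = 2*(L*(367 + o) + 2718) = 2*(2718 + L*(367 + o)) = 5436 + 2*L*(367 + o))
1/(4082046 + r(1247, 382)) = 1/(4082046 + (5436 + 734*382 + 2*382*1247)) = 1/(4082046 + (5436 + 280388 + 952708)) = 1/(4082046 + 1238532) = 1/5320578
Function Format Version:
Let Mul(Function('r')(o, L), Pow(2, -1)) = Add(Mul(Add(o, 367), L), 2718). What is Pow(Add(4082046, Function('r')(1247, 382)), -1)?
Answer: Rational(1, 5320578) ≈ 1.8795e-7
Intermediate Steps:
Function('r')(o, L) = Add(5436, Mul(2, L, Add(367, o))) (Function('r')(o, L) = Mul(2, Add(Mul(Add(o, 367), L), 2718)) = Mul(2, Add(Mul(Add(367, o), L), 2718)) = Mul(2, Add(Mul(L, Add(367, o)), 2718)) = Mul(2, Add(2718, Mul(L, Add(367, o)))) = Add(5436, Mul(2, L, Add(367, o))))
Pow(Add(4082046, Function('r')(1247, 382)), -1) = Pow(Add(4082046, Add(5436, Mul(734, 382), Mul(2, 382, 1247))), -1) = Pow(Add(4082046, Add(5436, 280388, 952708)), -1) = Pow(Add(4082046, 1238532), -1) = Pow(5320578, -1) = Rational(1, 5320578)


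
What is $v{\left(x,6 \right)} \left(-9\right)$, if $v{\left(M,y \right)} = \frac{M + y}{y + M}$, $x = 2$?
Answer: $-9$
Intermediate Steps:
$v{\left(M,y \right)} = 1$ ($v{\left(M,y \right)} = \frac{M + y}{M + y} = 1$)
$v{\left(x,6 \right)} \left(-9\right) = 1 \left(-9\right) = -9$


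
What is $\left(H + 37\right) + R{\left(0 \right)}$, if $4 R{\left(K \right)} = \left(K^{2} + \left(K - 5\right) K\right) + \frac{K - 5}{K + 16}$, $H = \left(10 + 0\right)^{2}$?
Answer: $\frac{8763}{64} \approx 136.92$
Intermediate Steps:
$H = 100$ ($H = 10^{2} = 100$)
$R{\left(K \right)} = \frac{K^{2}}{4} + \frac{K \left(-5 + K\right)}{4} + \frac{-5 + K}{4 \left(16 + K\right)}$ ($R{\left(K \right)} = \frac{\left(K^{2} + \left(K - 5\right) K\right) + \frac{K - 5}{K + 16}}{4} = \frac{\left(K^{2} + \left(K - 5\right) K\right) + \frac{-5 + K}{16 + K}}{4} = \frac{\left(K^{2} + \left(-5 + K\right) K\right) + \frac{-5 + K}{16 + K}}{4} = \frac{\left(K^{2} + K \left(-5 + K\right)\right) + \frac{-5 + K}{16 + K}}{4} = \frac{K^{2} + K \left(-5 + K\right) + \frac{-5 + K}{16 + K}}{4} = \frac{K^{2}}{4} + \frac{K \left(-5 + K\right)}{4} + \frac{-5 + K}{4 \left(16 + K\right)}$)
$\left(H + 37\right) + R{\left(0 \right)} = \left(100 + 37\right) + \frac{-5 - 0 + 2 \cdot 0^{3} + 27 \cdot 0^{2}}{4 \left(16 + 0\right)} = 137 + \frac{-5 + 0 + 2 \cdot 0 + 27 \cdot 0}{4 \cdot 16} = 137 + \frac{1}{4} \cdot \frac{1}{16} \left(-5 + 0 + 0 + 0\right) = 137 + \frac{1}{4} \cdot \frac{1}{16} \left(-5\right) = 137 - \frac{5}{64} = \frac{8763}{64}$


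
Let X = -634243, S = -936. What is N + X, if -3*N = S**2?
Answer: -926275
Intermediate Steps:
N = -292032 (N = -1/3*(-936)**2 = -1/3*876096 = -292032)
N + X = -292032 - 634243 = -926275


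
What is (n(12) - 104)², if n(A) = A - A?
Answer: 10816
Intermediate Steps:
n(A) = 0
(n(12) - 104)² = (0 - 104)² = (-104)² = 10816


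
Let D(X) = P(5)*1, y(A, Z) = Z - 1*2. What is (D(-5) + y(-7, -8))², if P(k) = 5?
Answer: 25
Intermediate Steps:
y(A, Z) = -2 + Z (y(A, Z) = Z - 2 = -2 + Z)
D(X) = 5 (D(X) = 5*1 = 5)
(D(-5) + y(-7, -8))² = (5 + (-2 - 8))² = (5 - 10)² = (-5)² = 25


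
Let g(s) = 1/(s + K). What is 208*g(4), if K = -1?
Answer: 208/3 ≈ 69.333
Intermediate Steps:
g(s) = 1/(-1 + s) (g(s) = 1/(s - 1) = 1/(-1 + s))
208*g(4) = 208/(-1 + 4) = 208/3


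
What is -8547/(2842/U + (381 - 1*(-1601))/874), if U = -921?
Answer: 3439970919/329243 ≈ 10448.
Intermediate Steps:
-8547/(2842/U + (381 - 1*(-1601))/874) = -8547/(2842/(-921) + (381 - 1*(-1601))/874) = -8547/(2842*(-1/921) + (381 + 1601)*(1/874)) = -8547/(-2842/921 + 1982*(1/874)) = -8547/(-2842/921 + 991/437) = -8547/(-329243/402477) = -8547*(-402477/329243) = 3439970919/329243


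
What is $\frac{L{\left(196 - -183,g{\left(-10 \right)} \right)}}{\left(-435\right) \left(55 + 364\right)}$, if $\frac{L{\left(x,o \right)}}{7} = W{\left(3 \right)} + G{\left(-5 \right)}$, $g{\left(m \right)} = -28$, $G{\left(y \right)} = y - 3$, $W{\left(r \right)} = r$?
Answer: $\frac{7}{36453} \approx 0.00019203$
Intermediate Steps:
$G{\left(y \right)} = -3 + y$
$L{\left(x,o \right)} = -35$ ($L{\left(x,o \right)} = 7 \left(3 - 8\right) = 7 \left(-5\right) = -35$)
$\frac{L{\left(196 - -183,g{\left(-10 \right)} \right)}}{\left(-435\right) \left(55 + 364\right)} = - \frac{35}{\left(-435\right) \left(55 + 364\right)} = - \frac{35}{\left(-435\right) 419} = - \frac{35}{-182265} = \left(-35\right) \left(- \frac{1}{182265}\right) = \frac{7}{36453}$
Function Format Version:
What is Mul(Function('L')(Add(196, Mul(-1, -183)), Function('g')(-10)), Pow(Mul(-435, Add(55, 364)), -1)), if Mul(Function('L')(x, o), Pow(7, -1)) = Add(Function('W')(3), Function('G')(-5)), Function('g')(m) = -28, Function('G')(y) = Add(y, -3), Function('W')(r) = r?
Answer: Rational(7, 36453) ≈ 0.00019203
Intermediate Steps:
Function('G')(y) = Add(-3, y)
Function('L')(x, o) = -35 (Function('L')(x, o) = Mul(7, Add(3, Add(-3, -5))) = Mul(7, Add(3, -8)) = Mul(7, -5) = -35)
Mul(Function('L')(Add(196, Mul(-1, -183)), Function('g')(-10)), Pow(Mul(-435, Add(55, 364)), -1)) = Mul(-35, Pow(Mul(-435, Add(55, 364)), -1)) = Mul(-35, Pow(Mul(-435, 419), -1)) = Mul(-35, Pow(-182265, -1)) = Mul(-35, Rational(-1, 182265)) = Rational(7, 36453)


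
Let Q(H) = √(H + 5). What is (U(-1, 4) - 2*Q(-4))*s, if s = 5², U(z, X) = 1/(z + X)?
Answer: -125/3 ≈ -41.667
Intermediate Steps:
Q(H) = √(5 + H)
U(z, X) = 1/(X + z)
s = 25
(U(-1, 4) - 2*Q(-4))*s = (1/(4 - 1) - 2*√(5 - 4))*25 = (1/3 - 2*√1)*25 = (⅓ - 2*1)*25 = (⅓ - 2)*25 = -5/3*25 = -125/3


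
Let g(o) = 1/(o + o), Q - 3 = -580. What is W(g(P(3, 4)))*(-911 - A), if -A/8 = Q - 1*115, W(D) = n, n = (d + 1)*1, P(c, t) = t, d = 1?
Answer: -12894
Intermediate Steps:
Q = -577 (Q = 3 - 580 = -577)
g(o) = 1/(2*o)
n = 2 (n = (1 + 1)*1 = 2*1 = 2)
W(D) = 2
A = 5536 (A = -8*(-577 - 1*115) = -8*(-577 - 115) = -8*(-692) = 5536)
W(g(P(3, 4)))*(-911 - A) = 2*(-911 - 1*5536) = 2*(-911 - 5536) = 2*(-6447) = -12894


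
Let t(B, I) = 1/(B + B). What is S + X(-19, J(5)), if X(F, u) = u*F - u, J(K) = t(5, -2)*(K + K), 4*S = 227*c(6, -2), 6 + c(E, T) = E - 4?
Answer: -247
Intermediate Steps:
t(B, I) = 1/(2*B)
c(E, T) = -10 + E (c(E, T) = -6 + (E - 4) = -6 + (-4 + E) = -10 + E)
S = -227 (S = (227*(-10 + 6))/4 = (227*(-4))/4 = (¼)*(-908) = -227)
J(K) = K/5 (J(K) = ((½)/5)*(K + K) = ((½)*(⅕))*(2*K) = (2*K)/10 = K/5)
X(F, u) = -u + F*u (X(F, u) = F*u - u = -u + F*u)
S + X(-19, J(5)) = -227 + ((⅕)*5)*(-1 - 19) = -227 + 1*(-20) = -227 - 20 = -247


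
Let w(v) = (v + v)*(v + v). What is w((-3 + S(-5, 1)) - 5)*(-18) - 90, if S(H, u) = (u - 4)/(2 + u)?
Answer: -5922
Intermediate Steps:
S(H, u) = (-4 + u)/(2 + u)
w(v) = 4*v² (w(v) = (2*v)*(2*v) = 4*v²)
w((-3 + S(-5, 1)) - 5)*(-18) - 90 = (4*((-3 + (-4 + 1)/(2 + 1)) - 5)²)*(-18) - 90 = (4*((-3 - 3/3) - 5)²)*(-18) - 90 = (4*((-3 + (⅓)*(-3)) - 5)²)*(-18) - 90 = (4*((-3 - 1) - 5)²)*(-18) - 90 = (4*(-4 - 5)²)*(-18) - 90 = (4*(-9)²)*(-18) - 90 = (4*81)*(-18) - 90 = 324*(-18) - 90 = -5832 - 90 = -5922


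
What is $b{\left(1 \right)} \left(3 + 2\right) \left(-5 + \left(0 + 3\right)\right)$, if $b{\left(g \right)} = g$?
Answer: $-10$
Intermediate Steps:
$b{\left(1 \right)} \left(3 + 2\right) \left(-5 + \left(0 + 3\right)\right) = 1 \left(3 + 2\right) \left(-5 + \left(0 + 3\right)\right) = 1 \cdot 5 \left(-5 + 3\right) = 1 \cdot 5 \left(-2\right) = 1 \left(-10\right) = -10$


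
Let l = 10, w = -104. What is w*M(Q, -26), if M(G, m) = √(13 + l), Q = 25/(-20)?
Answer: -104*√23 ≈ -498.77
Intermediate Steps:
Q = -5/4 (Q = 25*(-1/20) = -5/4 ≈ -1.2500)
M(G, m) = √23 (M(G, m) = √(13 + 10) = √23)
w*M(Q, -26) = -104*√23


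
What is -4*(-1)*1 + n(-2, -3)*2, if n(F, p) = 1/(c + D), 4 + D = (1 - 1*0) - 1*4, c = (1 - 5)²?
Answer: 38/9 ≈ 4.2222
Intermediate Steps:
c = 16 (c = (-4)² = 16)
D = -7 (D = -4 + ((1 - 1*0) - 1*4) = -4 + ((1 + 0) - 4) = -4 + (1 - 4) = -4 - 3 = -7)
n(F, p) = ⅑ (n(F, p) = 1/(16 - 7) = 1/9 = ⅑)
-4*(-1)*1 + n(-2, -3)*2 = -4*(-1)*1 + (⅑)*2 = 4*1 + 2/9 = 4 + 2/9 = 38/9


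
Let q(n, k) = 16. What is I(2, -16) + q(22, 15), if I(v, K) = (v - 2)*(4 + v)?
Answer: 16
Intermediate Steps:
I(v, K) = (-2 + v)*(4 + v)
I(2, -16) + q(22, 15) = (-8 + 2² + 2*2) + 16 = (-8 + 4 + 4) + 16 = 0 + 16 = 16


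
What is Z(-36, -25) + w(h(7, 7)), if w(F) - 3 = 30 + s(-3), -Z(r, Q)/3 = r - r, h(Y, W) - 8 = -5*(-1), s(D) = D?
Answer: 30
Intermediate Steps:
h(Y, W) = 13 (h(Y, W) = 8 - 5*(-1) = 8 + 5 = 13)
Z(r, Q) = 0 (Z(r, Q) = -3*(r - r) = -3*0 = 0)
w(F) = 30 (w(F) = 3 + (30 - 3) = 3 + 27 = 30)
Z(-36, -25) + w(h(7, 7)) = 0 + 30 = 30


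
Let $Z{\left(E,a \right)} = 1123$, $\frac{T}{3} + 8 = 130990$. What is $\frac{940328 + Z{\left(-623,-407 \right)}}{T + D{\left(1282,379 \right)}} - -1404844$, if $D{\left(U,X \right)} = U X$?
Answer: $\frac{1234611564907}{878824} \approx 1.4048 \cdot 10^{6}$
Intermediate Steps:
$T = 392946$ ($T = -24 + 3 \cdot 130990 = -24 + 392970 = 392946$)
$\frac{940328 + Z{\left(-623,-407 \right)}}{T + D{\left(1282,379 \right)}} - -1404844 = \frac{940328 + 1123}{392946 + 1282 \cdot 379} - -1404844 = \frac{941451}{392946 + 485878} + 1404844 = \frac{941451}{878824} + 1404844 = \frac{1234611564907}{878824}$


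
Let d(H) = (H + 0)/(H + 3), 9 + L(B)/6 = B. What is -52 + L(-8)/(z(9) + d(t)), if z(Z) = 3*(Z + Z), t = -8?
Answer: -7483/139 ≈ -53.835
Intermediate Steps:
L(B) = -54 + 6*B
d(H) = H/(3 + H)
z(Z) = 6*Z (z(Z) = 3*(2*Z) = 6*Z)
-52 + L(-8)/(z(9) + d(t)) = -52 + (-54 + 6*(-8))/(6*9 - 8/(3 - 8)) = -52 + (-54 - 48)/(54 - 8/(-5)) = -52 - 102/(54 - 8*(-1/5)) = -52 - 102/(54 + 8/5) = -52 - 102/(278/5) = -52 + (5/278)*(-102) = -52 - 255/139 = -7483/139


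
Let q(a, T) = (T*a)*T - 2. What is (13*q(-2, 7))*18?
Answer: -23400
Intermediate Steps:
q(a, T) = -2 + a*T² (q(a, T) = a*T² - 2 = -2 + a*T²)
(13*q(-2, 7))*18 = (13*(-2 - 2*7²))*18 = (13*(-2 - 2*49))*18 = (13*(-2 - 98))*18 = (13*(-100))*18 = -1300*18 = -23400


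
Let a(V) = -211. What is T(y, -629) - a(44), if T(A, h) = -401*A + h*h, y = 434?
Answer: 221818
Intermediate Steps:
T(A, h) = h² - 401*A (T(A, h) = -401*A + h² = h² - 401*A)
T(y, -629) - a(44) = ((-629)² - 401*434) - 1*(-211) = (395641 - 174034) + 211 = 221607 + 211 = 221818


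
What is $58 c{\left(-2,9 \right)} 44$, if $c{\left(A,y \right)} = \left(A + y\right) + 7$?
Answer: $35728$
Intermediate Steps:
$c{\left(A,y \right)} = 7 + A + y$
$58 c{\left(-2,9 \right)} 44 = 58 \left(7 - 2 + 9\right) 44 = 58 \cdot 14 \cdot 44 = 812 \cdot 44 = 35728$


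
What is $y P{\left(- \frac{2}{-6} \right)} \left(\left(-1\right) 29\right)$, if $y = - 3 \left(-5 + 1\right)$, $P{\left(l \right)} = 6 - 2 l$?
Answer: $-1856$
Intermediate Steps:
$y = 12$ ($y = \left(-3\right) \left(-4\right) = 12$)
$y P{\left(- \frac{2}{-6} \right)} \left(\left(-1\right) 29\right) = 12 \left(6 - 2 \left(- \frac{2}{-6}\right)\right) \left(\left(-1\right) 29\right) = 12 \left(6 - 2 \left(\left(-2\right) \left(- \frac{1}{6}\right)\right)\right) \left(-29\right) = 12 \left(6 - \frac{2}{3}\right) \left(-29\right) = 12 \cdot \frac{16}{3} \left(-29\right) = 64 \left(-29\right) = -1856$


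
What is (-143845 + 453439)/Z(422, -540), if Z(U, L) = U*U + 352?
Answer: 154797/89218 ≈ 1.7350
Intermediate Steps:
Z(U, L) = 352 + U² (Z(U, L) = U² + 352 = 352 + U²)
(-143845 + 453439)/Z(422, -540) = (-143845 + 453439)/(352 + 422²) = 309594/(352 + 178084) = 309594/178436 = 309594*(1/178436) = 154797/89218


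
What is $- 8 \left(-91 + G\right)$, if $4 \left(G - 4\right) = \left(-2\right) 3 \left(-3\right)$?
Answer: $660$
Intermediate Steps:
$G = \frac{17}{2}$ ($G = 4 + \frac{\left(-2\right) 3 \left(-3\right)}{4} = 4 + \frac{\left(-6\right) \left(-3\right)}{4} = 4 + \frac{1}{4} \cdot 18 = 4 + \frac{9}{2} = \frac{17}{2} \approx 8.5$)
$- 8 \left(-91 + G\right) = - 8 \left(-91 + \frac{17}{2}\right) = \left(-8\right) \left(- \frac{165}{2}\right) = 660$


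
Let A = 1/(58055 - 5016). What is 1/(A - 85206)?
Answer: -53039/4519241033 ≈ -1.1736e-5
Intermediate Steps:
A = 1/53039 ≈ 1.8854e-5
1/(A - 85206) = 1/(1/53039 - 85206) = 1/(-4519241033/53039) = -53039/4519241033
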